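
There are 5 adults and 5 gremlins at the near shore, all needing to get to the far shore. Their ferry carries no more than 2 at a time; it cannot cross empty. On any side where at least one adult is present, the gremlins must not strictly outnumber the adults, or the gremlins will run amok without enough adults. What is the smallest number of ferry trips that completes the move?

Following every safe sequence of crossings from the start, the most of the 10 that can be at the far shore as the ferry arrives there on crossings 1, 3, 5, 7 is 2, 3, 4, 5 respectively; the best ever achieved is 5 of 10.
From crossing 9 on, no configuration arises that was not already reachable earlier: only 13 distinct safe configurations (who is on which side, and where the ferry is) can ever be reached, none of them has everyone across, and every continuation just revisits them. They are: 0 adults + 0 gremlins across (ferry back at the start); 0 adults + 1 gremlin across (ferry there); 0 adults + 1 gremlin across (ferry back at the start); 0 adults + 2 gremlins across (ferry there); 0 adults + 2 gremlins across (ferry back at the start); 0 adults + 3 gremlins across (ferry there); 0 adults + 3 gremlins across (ferry back at the start); 0 adults + 4 gremlins across (ferry there); 0 adults + 4 gremlins across (ferry back at the start); 0 adults + 5 gremlins across (ferry there); 1 adult + 1 gremlin across (ferry there); 1 adult + 1 gremlin across (ferry back at the start); 2 adults + 2 gremlins across (ferry there). So no valid plan exists.

impossible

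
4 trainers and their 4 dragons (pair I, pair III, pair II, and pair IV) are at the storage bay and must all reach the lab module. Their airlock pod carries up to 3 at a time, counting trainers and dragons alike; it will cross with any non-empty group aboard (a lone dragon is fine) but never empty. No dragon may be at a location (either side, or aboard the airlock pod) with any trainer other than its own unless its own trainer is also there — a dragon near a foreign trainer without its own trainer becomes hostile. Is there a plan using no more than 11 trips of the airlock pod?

Yes

Yes — this plan uses 9 crossings (≤ 11):
1. dragon I and trainer I cross → the lab module.
2. trainer I crosses ← the storage bay.
3. dragon III, trainer I, and trainer III cross → the lab module.
4. dragon I and trainer I cross ← the storage bay.
5. trainer I, trainer II, and trainer IV cross → the lab module.
6. dragon III crosses ← the storage bay.
7. dragon I and dragon III cross → the lab module.
8. dragon I crosses ← the storage bay.
9. dragon I, dragon II, and dragon IV cross → the lab module.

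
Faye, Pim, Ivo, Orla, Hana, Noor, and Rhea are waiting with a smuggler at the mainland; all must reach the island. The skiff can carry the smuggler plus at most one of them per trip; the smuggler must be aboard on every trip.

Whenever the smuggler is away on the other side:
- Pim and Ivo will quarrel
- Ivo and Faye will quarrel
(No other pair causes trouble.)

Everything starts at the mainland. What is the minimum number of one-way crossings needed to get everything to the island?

Counting alone: the smuggler can take at most 1 across per trip to the island, so moving all 7 needs at least 7 loaded trips out, with a return between consecutive ones — at least 13 crossings.
The safety rule pushes this higher. Following every safe sequence of crossings, the most of the 7 that can be at the island as the skiff arrives there on crossing 13 is 6 — never all 7.
So no plan with fewer than 15 crossings exists, and this one achieves 15:
1. Smuggler goes to the island with Ivo.
2. Smuggler goes back to the mainland alone.
3. Smuggler goes to the island with Faye.
4. Smuggler goes back to the mainland with Ivo.
5. Smuggler goes to the island with Pim.
6. Smuggler goes back to the mainland alone.
7. Smuggler goes to the island with Orla.
8. Smuggler goes back to the mainland alone.
9. Smuggler goes to the island with Hana.
10. Smuggler goes back to the mainland alone.
11. Smuggler goes to the island with Noor.
12. Smuggler goes back to the mainland alone.
13. Smuggler goes to the island with Rhea.
14. Smuggler goes back to the mainland alone.
15. Smuggler goes to the island with Ivo.

15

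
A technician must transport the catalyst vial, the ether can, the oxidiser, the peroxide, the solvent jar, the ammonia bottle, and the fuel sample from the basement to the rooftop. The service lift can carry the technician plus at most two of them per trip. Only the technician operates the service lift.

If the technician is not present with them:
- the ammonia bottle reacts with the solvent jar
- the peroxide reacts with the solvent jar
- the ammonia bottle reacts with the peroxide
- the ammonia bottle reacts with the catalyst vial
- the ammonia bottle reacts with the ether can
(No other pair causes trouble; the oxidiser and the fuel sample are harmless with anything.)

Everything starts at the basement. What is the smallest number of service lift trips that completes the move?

Counting alone: the technician can take at most 2 across per trip to the rooftop, so moving all 7 needs at least 4 loaded trips out, with a return between consecutive ones — at least 7 crossings.
The safety rule pushes this higher. Following every safe sequence of crossings, the most of the 7 that can be at the rooftop as the service lift arrives there on crossings 7, 9 is 5, 6 respectively — never all 7.
So no plan with fewer than 11 crossings exists, and this one achieves 11:
1. Technician goes to the rooftop with the ammonia bottle and the peroxide.
2. Technician goes back to the basement with the peroxide.
3. Technician goes to the rooftop with the catalyst vial and the peroxide.
4. Technician goes back to the basement with the ammonia bottle.
5. Technician goes to the rooftop with the ether can and the solvent jar.
6. Technician goes back to the basement with the peroxide.
7. Technician goes to the rooftop with the oxidiser and the peroxide.
8. Technician goes back to the basement with the peroxide.
9. Technician goes to the rooftop with the fuel sample and the peroxide.
10. Technician goes back to the basement with the peroxide.
11. Technician goes to the rooftop with the ammonia bottle and the peroxide.

11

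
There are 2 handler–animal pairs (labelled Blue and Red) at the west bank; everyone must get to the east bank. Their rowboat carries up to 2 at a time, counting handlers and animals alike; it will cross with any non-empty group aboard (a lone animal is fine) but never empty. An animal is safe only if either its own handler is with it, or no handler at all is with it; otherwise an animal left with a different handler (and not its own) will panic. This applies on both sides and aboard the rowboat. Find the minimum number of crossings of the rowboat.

Counting alone: each trip to the east bank takes at most 2 across and each return brings at least 1 back, so after t trips out (and t−1 returns) at most 2t − (t−1) of the 4 are across; that first reaches 4 at t = 3, so at least 5 crossings are needed.
The plan below uses exactly 5 crossings, so it is optimal:
1. animal Blue and handler Blue cross → the east bank.
2. handler Blue crosses ← the west bank.
3. handler Blue and handler Red cross → the east bank.
4. handler Red crosses ← the west bank.
5. animal Red and handler Red cross → the east bank.

5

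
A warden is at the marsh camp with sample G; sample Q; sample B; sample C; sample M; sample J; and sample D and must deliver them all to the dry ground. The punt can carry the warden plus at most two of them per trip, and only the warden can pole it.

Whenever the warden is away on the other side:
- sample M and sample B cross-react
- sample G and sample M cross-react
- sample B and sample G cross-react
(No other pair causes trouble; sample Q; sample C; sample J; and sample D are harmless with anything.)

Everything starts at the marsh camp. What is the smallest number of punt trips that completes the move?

11

Counting alone: the warden can take at most 2 across per trip to the dry ground, so moving all 7 needs at least 4 loaded trips out, with a return between consecutive ones — at least 7 crossings.
The safety rule pushes this higher. Following every safe sequence of crossings, the most of the 7 that can be at the dry ground as the punt arrives there on crossings 7, 9 is 5, 6 respectively — never all 7.
So no plan with fewer than 11 crossings exists, and this one achieves 11:
1. Warden goes to the dry ground with sample B and sample G.  [the marsh camp: sample C, sample D, sample J, sample M, sample Q | the dry ground: sample B, sample G]
2. Warden goes back to the marsh camp with sample G.  [the marsh camp: sample C, sample D, sample G, sample J, sample M, sample Q | the dry ground: sample B]
3. Warden goes to the dry ground with sample G and sample Q.  [the marsh camp: sample C, sample D, sample J, sample M | the dry ground: sample B, sample G, sample Q]
4. Warden goes back to the marsh camp with sample G.  [the marsh camp: sample C, sample D, sample G, sample J, sample M | the dry ground: sample B, sample Q]
5. Warden goes to the dry ground with sample C and sample G.  [the marsh camp: sample D, sample J, sample M | the dry ground: sample B, sample C, sample G, sample Q]
6. Warden goes back to the marsh camp with sample G.  [the marsh camp: sample D, sample G, sample J, sample M | the dry ground: sample B, sample C, sample Q]
7. Warden goes to the dry ground with sample G and sample J.  [the marsh camp: sample D, sample M | the dry ground: sample B, sample C, sample G, sample J, sample Q]
8. Warden goes back to the marsh camp with sample G.  [the marsh camp: sample D, sample G, sample M | the dry ground: sample B, sample C, sample J, sample Q]
9. Warden goes to the dry ground with sample D and sample G.  [the marsh camp: sample M | the dry ground: sample B, sample C, sample D, sample G, sample J, sample Q]
10. Warden goes back to the marsh camp with sample G.  [the marsh camp: sample G, sample M | the dry ground: sample B, sample C, sample D, sample J, sample Q]
11. Warden goes to the dry ground with sample G and sample M.  [the marsh camp: — | the dry ground: sample B, sample C, sample D, sample G, sample J, sample M, sample Q]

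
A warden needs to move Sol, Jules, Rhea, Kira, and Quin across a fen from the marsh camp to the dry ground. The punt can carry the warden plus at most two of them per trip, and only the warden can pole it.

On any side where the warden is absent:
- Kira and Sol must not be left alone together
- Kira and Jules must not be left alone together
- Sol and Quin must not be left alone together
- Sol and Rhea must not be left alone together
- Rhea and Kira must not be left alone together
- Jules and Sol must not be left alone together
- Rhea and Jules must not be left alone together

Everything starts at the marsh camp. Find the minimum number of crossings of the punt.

Whatever the first load, the items left behind include a forbidden pair without the warden. No opening move is safe, so no plan exists.

impossible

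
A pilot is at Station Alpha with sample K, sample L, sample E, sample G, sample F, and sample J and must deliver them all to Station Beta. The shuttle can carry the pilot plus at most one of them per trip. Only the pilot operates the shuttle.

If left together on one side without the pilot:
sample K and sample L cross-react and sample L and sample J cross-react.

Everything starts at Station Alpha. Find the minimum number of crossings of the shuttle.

Counting alone: the pilot can take at most 1 across per trip to Station Beta, so moving all 6 needs at least 6 loaded trips out, with a return between consecutive ones — at least 11 crossings.
The safety rule pushes this higher. Following every safe sequence of crossings, the most of the 6 that can be at Station Beta as the shuttle arrives there on crossing 11 is 5 — never all 6.
So no plan with fewer than 13 crossings exists, and this one achieves 13:
1. Pilot goes to Station Beta with sample L.  [Station Alpha: sample E, sample F, sample G, sample J, sample K | Station Beta: sample L]
2. Pilot goes back to Station Alpha alone.  [Station Alpha: sample E, sample F, sample G, sample J, sample K | Station Beta: sample L]
3. Pilot goes to Station Beta with sample K.  [Station Alpha: sample E, sample F, sample G, sample J | Station Beta: sample K, sample L]
4. Pilot goes back to Station Alpha with sample L.  [Station Alpha: sample E, sample F, sample G, sample J, sample L | Station Beta: sample K]
5. Pilot goes to Station Beta with sample J.  [Station Alpha: sample E, sample F, sample G, sample L | Station Beta: sample J, sample K]
6. Pilot goes back to Station Alpha alone.  [Station Alpha: sample E, sample F, sample G, sample L | Station Beta: sample J, sample K]
7. Pilot goes to Station Beta with sample E.  [Station Alpha: sample F, sample G, sample L | Station Beta: sample E, sample J, sample K]
8. Pilot goes back to Station Alpha alone.  [Station Alpha: sample F, sample G, sample L | Station Beta: sample E, sample J, sample K]
9. Pilot goes to Station Beta with sample G.  [Station Alpha: sample F, sample L | Station Beta: sample E, sample G, sample J, sample K]
10. Pilot goes back to Station Alpha alone.  [Station Alpha: sample F, sample L | Station Beta: sample E, sample G, sample J, sample K]
11. Pilot goes to Station Beta with sample F.  [Station Alpha: sample L | Station Beta: sample E, sample F, sample G, sample J, sample K]
12. Pilot goes back to Station Alpha alone.  [Station Alpha: sample L | Station Beta: sample E, sample F, sample G, sample J, sample K]
13. Pilot goes to Station Beta with sample L.  [Station Alpha: — | Station Beta: sample E, sample F, sample G, sample J, sample K, sample L]

13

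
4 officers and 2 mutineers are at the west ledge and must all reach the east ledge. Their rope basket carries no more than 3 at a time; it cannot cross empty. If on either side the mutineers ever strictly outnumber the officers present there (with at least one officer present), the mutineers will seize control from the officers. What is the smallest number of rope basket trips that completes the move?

5

Counting alone: each trip to the east ledge takes at most 3 across and each return brings at least 1 back, so after t trips out (and t−1 returns) at most 3t − (t−1) of the 6 are across; that first reaches 6 at t = 3, so at least 5 crossings are needed.
The plan below uses exactly 5 crossings, so it is optimal:
1. 2 mutineers → the east ledge.  (the west ledge: 4O 0M; the east ledge: 0O 2M)
2. 1 mutineer ← the west ledge.  (the west ledge: 4O 1M; the east ledge: 0O 1M)
3. 2 officers and 1 mutineer → the east ledge.  (the west ledge: 2O 0M; the east ledge: 2O 2M)
4. 1 mutineer ← the west ledge.  (the west ledge: 2O 1M; the east ledge: 2O 1M)
5. 2 officers and 1 mutineer → the east ledge.  (the west ledge: 0O 0M; the east ledge: 4O 2M)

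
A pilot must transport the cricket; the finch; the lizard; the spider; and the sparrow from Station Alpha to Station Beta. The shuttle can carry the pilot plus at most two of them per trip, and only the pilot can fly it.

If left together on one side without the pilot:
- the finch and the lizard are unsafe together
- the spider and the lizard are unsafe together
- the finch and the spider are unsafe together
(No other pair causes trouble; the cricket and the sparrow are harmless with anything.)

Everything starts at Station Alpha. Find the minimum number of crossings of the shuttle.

7

Counting alone: the pilot can take at most 2 across per trip to Station Beta, so moving all 5 needs at least 3 loaded trips out, with a return between consecutive ones — at least 5 crossings.
The safety rule pushes this higher. Following every safe sequence of crossings, the most of the 5 that can be at Station Beta as the shuttle arrives there on crossing 5 is 4 — never all 5.
So no plan with fewer than 7 crossings exists, and this one achieves 7:
1. Pilot goes to Station Beta with the finch and the lizard.  [Station Alpha: the cricket, the sparrow, the spider | Station Beta: the finch, the lizard]
2. Pilot goes back to Station Alpha with the finch.  [Station Alpha: the cricket, the finch, the sparrow, the spider | Station Beta: the lizard]
3. Pilot goes to Station Beta with the cricket and the finch.  [Station Alpha: the sparrow, the spider | Station Beta: the cricket, the finch, the lizard]
4. Pilot goes back to Station Alpha with the finch.  [Station Alpha: the finch, the sparrow, the spider | Station Beta: the cricket, the lizard]
5. Pilot goes to Station Beta with the finch and the sparrow.  [Station Alpha: the spider | Station Beta: the cricket, the finch, the lizard, the sparrow]
6. Pilot goes back to Station Alpha with the finch.  [Station Alpha: the finch, the spider | Station Beta: the cricket, the lizard, the sparrow]
7. Pilot goes to Station Beta with the finch and the spider.  [Station Alpha: — | Station Beta: the cricket, the finch, the lizard, the sparrow, the spider]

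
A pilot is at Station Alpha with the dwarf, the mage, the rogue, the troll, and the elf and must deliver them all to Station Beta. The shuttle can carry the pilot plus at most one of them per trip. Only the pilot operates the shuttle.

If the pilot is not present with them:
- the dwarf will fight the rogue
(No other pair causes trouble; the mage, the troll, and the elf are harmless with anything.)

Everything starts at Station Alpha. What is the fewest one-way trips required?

9

Counting alone: the pilot can take at most 1 across per trip to Station Beta, so moving all 5 needs at least 5 loaded trips out, with a return between consecutive ones — at least 9 crossings.
The plan below uses exactly 9 crossings, so it is optimal:
1. Pilot goes to Station Beta with the dwarf.  [Station Alpha: the elf, the mage, the rogue, the troll | Station Beta: the dwarf]
2. Pilot goes back to Station Alpha alone.  [Station Alpha: the elf, the mage, the rogue, the troll | Station Beta: the dwarf]
3. Pilot goes to Station Beta with the mage.  [Station Alpha: the elf, the rogue, the troll | Station Beta: the dwarf, the mage]
4. Pilot goes back to Station Alpha alone.  [Station Alpha: the elf, the rogue, the troll | Station Beta: the dwarf, the mage]
5. Pilot goes to Station Beta with the troll.  [Station Alpha: the elf, the rogue | Station Beta: the dwarf, the mage, the troll]
6. Pilot goes back to Station Alpha alone.  [Station Alpha: the elf, the rogue | Station Beta: the dwarf, the mage, the troll]
7. Pilot goes to Station Beta with the elf.  [Station Alpha: the rogue | Station Beta: the dwarf, the elf, the mage, the troll]
8. Pilot goes back to Station Alpha alone.  [Station Alpha: the rogue | Station Beta: the dwarf, the elf, the mage, the troll]
9. Pilot goes to Station Beta with the rogue.  [Station Alpha: — | Station Beta: the dwarf, the elf, the mage, the rogue, the troll]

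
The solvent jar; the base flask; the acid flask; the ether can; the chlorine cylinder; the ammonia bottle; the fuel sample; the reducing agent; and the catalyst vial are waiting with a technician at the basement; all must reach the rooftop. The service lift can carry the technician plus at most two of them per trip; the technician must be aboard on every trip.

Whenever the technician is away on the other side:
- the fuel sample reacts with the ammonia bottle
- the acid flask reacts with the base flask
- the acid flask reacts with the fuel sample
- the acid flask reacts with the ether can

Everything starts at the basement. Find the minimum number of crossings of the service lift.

9

Counting alone: the technician can take at most 2 across per trip to the rooftop, so moving all 9 needs at least 5 loaded trips out, with a return between consecutive ones — at least 9 crossings.
The plan below uses exactly 9 crossings, so it is optimal:
1. Technician goes to the rooftop with the acid flask and the ammonia bottle.  [the basement: the base flask, the catalyst vial, the chlorine cylinder, the ether can, the fuel sample, the reducing agent, the solvent jar | the rooftop: the acid flask, the ammonia bottle]
2. Technician goes back to the basement alone.  [the basement: the base flask, the catalyst vial, the chlorine cylinder, the ether can, the fuel sample, the reducing agent, the solvent jar | the rooftop: the acid flask, the ammonia bottle]
3. Technician goes to the rooftop with the chlorine cylinder and the solvent jar.  [the basement: the base flask, the catalyst vial, the ether can, the fuel sample, the reducing agent | the rooftop: the acid flask, the ammonia bottle, the chlorine cylinder, the solvent jar]
4. Technician goes back to the basement alone.  [the basement: the base flask, the catalyst vial, the ether can, the fuel sample, the reducing agent | the rooftop: the acid flask, the ammonia bottle, the chlorine cylinder, the solvent jar]
5. Technician goes to the rooftop with the catalyst vial and the reducing agent.  [the basement: the base flask, the ether can, the fuel sample | the rooftop: the acid flask, the ammonia bottle, the catalyst vial, the chlorine cylinder, the reducing agent, the solvent jar]
6. Technician goes back to the basement alone.  [the basement: the base flask, the ether can, the fuel sample | the rooftop: the acid flask, the ammonia bottle, the catalyst vial, the chlorine cylinder, the reducing agent, the solvent jar]
7. Technician goes to the rooftop with the base flask and the ether can.  [the basement: the fuel sample | the rooftop: the acid flask, the ammonia bottle, the base flask, the catalyst vial, the chlorine cylinder, the ether can, the reducing agent, the solvent jar]
8. Technician goes back to the basement with the acid flask.  [the basement: the acid flask, the fuel sample | the rooftop: the ammonia bottle, the base flask, the catalyst vial, the chlorine cylinder, the ether can, the reducing agent, the solvent jar]
9. Technician goes to the rooftop with the acid flask and the fuel sample.  [the basement: — | the rooftop: the acid flask, the ammonia bottle, the base flask, the catalyst vial, the chlorine cylinder, the ether can, the fuel sample, the reducing agent, the solvent jar]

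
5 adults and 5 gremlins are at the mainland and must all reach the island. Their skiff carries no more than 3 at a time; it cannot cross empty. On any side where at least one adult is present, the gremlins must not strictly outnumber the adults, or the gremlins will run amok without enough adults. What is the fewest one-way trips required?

Counting alone: each trip to the island takes at most 3 across and each return brings at least 1 back, so after t trips out (and t−1 returns) at most 3t − (t−1) of the 10 are across; that first reaches 10 at t = 5, so at least 9 crossings are needed.
The safety rule pushes this higher. Following every safe sequence of crossings, the most of the 10 that can be at the island as the skiff arrives there on crossing 9 is 9 — never all 10.
So no plan with fewer than 11 crossings exists, and this one achieves 11:
1. 2 gremlins → the island.  (the mainland: 5A 3G; the island: 0A 2G)
2. 1 gremlin ← the mainland.  (the mainland: 5A 4G; the island: 0A 1G)
3. 3 gremlins → the island.  (the mainland: 5A 1G; the island: 0A 4G)
4. 1 gremlin ← the mainland.  (the mainland: 5A 2G; the island: 0A 3G)
5. 3 adults → the island.  (the mainland: 2A 2G; the island: 3A 3G)
6. 1 adult and 1 gremlin ← the mainland.  (the mainland: 3A 3G; the island: 2A 2G)
7. 3 adults → the island.  (the mainland: 0A 3G; the island: 5A 2G)
8. 1 gremlin ← the mainland.  (the mainland: 0A 4G; the island: 5A 1G)
9. 2 gremlins → the island.  (the mainland: 0A 2G; the island: 5A 3G)
10. 1 gremlin ← the mainland.  (the mainland: 0A 3G; the island: 5A 2G)
11. 3 gremlins → the island.  (the mainland: 0A 0G; the island: 5A 5G)

11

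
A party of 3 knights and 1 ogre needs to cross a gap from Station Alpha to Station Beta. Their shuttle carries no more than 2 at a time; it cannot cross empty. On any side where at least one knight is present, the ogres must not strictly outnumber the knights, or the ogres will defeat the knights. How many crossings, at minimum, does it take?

Counting alone: each trip to Station Beta takes at most 2 across and each return brings at least 1 back, so after t trips out (and t−1 returns) at most 2t − (t−1) of the 4 are across; that first reaches 4 at t = 3, so at least 5 crossings are needed.
The plan below uses exactly 5 crossings, so it is optimal:
1. 1 knight and 1 ogre → Station Beta.  (Station Alpha: 2K 0O; Station Beta: 1K 1O)
2. 1 ogre ← Station Alpha.  (Station Alpha: 2K 1O; Station Beta: 1K 0O)
3. 1 knight and 1 ogre → Station Beta.  (Station Alpha: 1K 0O; Station Beta: 2K 1O)
4. 1 ogre ← Station Alpha.  (Station Alpha: 1K 1O; Station Beta: 2K 0O)
5. 1 knight and 1 ogre → Station Beta.  (Station Alpha: 0K 0O; Station Beta: 3K 1O)

5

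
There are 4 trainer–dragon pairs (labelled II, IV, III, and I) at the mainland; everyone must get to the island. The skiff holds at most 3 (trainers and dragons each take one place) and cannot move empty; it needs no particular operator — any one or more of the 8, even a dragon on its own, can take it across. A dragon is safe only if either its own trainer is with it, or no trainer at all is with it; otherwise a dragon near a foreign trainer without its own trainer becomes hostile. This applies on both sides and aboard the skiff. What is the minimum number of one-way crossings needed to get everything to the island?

Counting alone: each trip to the island takes at most 3 across and each return brings at least 1 back, so after t trips out (and t−1 returns) at most 3t − (t−1) of the 8 are across; that first reaches 8 at t = 4, so at least 7 crossings are needed.
The safety rule pushes this higher. Following every safe sequence of crossings, the most of the 8 that can be at the island as the skiff arrives there on crossing 7 is 7 — never all 8.
So no plan with fewer than 9 crossings exists, and this one achieves 9:
1. dragon II and trainer II cross → the island.
2. trainer II crosses ← the mainland.
3. dragon IV, trainer II, and trainer IV cross → the island.
4. dragon II and trainer II cross ← the mainland.
5. trainer I, trainer II, and trainer III cross → the island.
6. dragon IV crosses ← the mainland.
7. dragon II and dragon IV cross → the island.
8. dragon II crosses ← the mainland.
9. dragon I, dragon II, and dragon III cross → the island.

9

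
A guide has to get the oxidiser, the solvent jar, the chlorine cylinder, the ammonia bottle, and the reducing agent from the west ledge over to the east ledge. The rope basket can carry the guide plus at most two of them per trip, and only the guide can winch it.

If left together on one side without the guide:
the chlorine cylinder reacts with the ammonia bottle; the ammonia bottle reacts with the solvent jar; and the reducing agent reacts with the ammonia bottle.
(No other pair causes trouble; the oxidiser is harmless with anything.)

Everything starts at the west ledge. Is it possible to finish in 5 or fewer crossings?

Yes

Yes — this plan uses 5 crossings (≤ 5):
1. Guide goes to the east ledge with the ammonia bottle and the oxidiser.  [the west ledge: the chlorine cylinder, the reducing agent, the solvent jar | the east ledge: the ammonia bottle, the oxidiser]
2. Guide goes back to the west ledge alone.  [the west ledge: the chlorine cylinder, the reducing agent, the solvent jar | the east ledge: the ammonia bottle, the oxidiser]
3. Guide goes to the east ledge with the chlorine cylinder and the solvent jar.  [the west ledge: the reducing agent | the east ledge: the ammonia bottle, the chlorine cylinder, the oxidiser, the solvent jar]
4. Guide goes back to the west ledge with the ammonia bottle.  [the west ledge: the ammonia bottle, the reducing agent | the east ledge: the chlorine cylinder, the oxidiser, the solvent jar]
5. Guide goes to the east ledge with the ammonia bottle and the reducing agent.  [the west ledge: — | the east ledge: the ammonia bottle, the chlorine cylinder, the oxidiser, the reducing agent, the solvent jar]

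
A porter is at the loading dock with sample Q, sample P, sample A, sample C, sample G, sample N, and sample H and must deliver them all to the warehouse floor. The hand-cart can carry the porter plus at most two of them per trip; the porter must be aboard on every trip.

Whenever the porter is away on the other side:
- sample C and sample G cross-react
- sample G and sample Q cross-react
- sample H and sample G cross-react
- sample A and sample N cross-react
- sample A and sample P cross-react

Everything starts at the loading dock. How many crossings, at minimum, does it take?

Counting alone: the porter can take at most 2 across per trip to the warehouse floor, so moving all 7 needs at least 4 loaded trips out, with a return between consecutive ones — at least 7 crossings.
The safety rule pushes this higher. Following every safe sequence of crossings, the most of the 7 that can be at the warehouse floor as the hand-cart arrives there on crossing 7 is 6 — never all 7.
So no plan with fewer than 9 crossings exists, and this one achieves 9:
1. Porter goes to the warehouse floor with sample A and sample G.
2. Porter goes back to the loading dock alone.
3. Porter goes to the warehouse floor with sample Q.
4. Porter goes back to the loading dock with sample G.
5. Porter goes to the warehouse floor with sample C and sample H.
6. Porter goes back to the loading dock alone.
7. Porter goes to the warehouse floor with sample N and sample P.
8. Porter goes back to the loading dock with sample A.
9. Porter goes to the warehouse floor with sample A and sample G.

9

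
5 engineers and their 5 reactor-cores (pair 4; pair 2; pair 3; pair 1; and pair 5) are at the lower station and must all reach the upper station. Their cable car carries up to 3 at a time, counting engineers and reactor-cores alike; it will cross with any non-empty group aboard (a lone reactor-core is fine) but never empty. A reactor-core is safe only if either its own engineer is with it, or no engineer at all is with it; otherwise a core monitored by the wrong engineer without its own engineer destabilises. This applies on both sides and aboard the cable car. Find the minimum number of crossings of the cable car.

11

Counting alone: each trip to the upper station takes at most 3 across and each return brings at least 1 back, so after t trips out (and t−1 returns) at most 3t − (t−1) of the 10 are across; that first reaches 10 at t = 5, so at least 9 crossings are needed.
The safety rule pushes this higher. Following every safe sequence of crossings, the most of the 10 that can be at the upper station as the cable car arrives there on crossing 9 is 9 — never all 10.
So no plan with fewer than 11 crossings exists, and this one achieves 11:
1. engineer 4 and reactor-core 4 cross → the upper station.
2. engineer 4 crosses ← the lower station.
3. reactor-core 1, reactor-core 2, and reactor-core 3 cross → the upper station.
4. reactor-core 4 crosses ← the lower station.
5. engineer 1, engineer 2, and engineer 3 cross → the upper station.
6. engineer 2 and reactor-core 2 cross ← the lower station.
7. engineer 2, engineer 4, and engineer 5 cross → the upper station.
8. reactor-core 3 crosses ← the lower station.
9. reactor-core 2 and reactor-core 4 cross → the upper station.
10. reactor-core 4 crosses ← the lower station.
11. reactor-core 3, reactor-core 4, and reactor-core 5 cross → the upper station.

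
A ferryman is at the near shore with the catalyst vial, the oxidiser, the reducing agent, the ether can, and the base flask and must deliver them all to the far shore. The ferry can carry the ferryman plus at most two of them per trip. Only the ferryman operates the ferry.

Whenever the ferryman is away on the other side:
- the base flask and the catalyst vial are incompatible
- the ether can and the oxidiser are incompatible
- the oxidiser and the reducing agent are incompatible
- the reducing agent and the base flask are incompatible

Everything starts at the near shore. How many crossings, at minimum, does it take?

Counting alone: the ferryman can take at most 2 across per trip to the far shore, so moving all 5 needs at least 3 loaded trips out, with a return between consecutive ones — at least 5 crossings.
The safety rule pushes this higher. Following every safe sequence of crossings, the most of the 5 that can be at the far shore as the ferry arrives there on crossing 5 is 4 — never all 5.
So no plan with fewer than 7 crossings exists, and this one achieves 7:
1. Ferryman goes to the far shore with the base flask and the oxidiser.
2. Ferryman goes back to the near shore alone.
3. Ferryman goes to the far shore with the catalyst vial.
4. Ferryman goes back to the near shore with the base flask.
5. Ferryman goes to the far shore with the ether can and the reducing agent.
6. Ferryman goes back to the near shore with the oxidiser.
7. Ferryman goes to the far shore with the base flask and the oxidiser.

7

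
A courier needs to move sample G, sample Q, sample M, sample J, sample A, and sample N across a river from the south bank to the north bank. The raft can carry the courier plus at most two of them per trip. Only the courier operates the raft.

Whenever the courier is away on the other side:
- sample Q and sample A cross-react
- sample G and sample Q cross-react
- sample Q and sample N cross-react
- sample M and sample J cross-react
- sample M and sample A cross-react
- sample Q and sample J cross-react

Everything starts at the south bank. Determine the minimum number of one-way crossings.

7

Counting alone: the courier can take at most 2 across per trip to the north bank, so moving all 6 needs at least 3 loaded trips out, with a return between consecutive ones — at least 5 crossings.
The safety rule pushes this higher. Following every safe sequence of crossings, the most of the 6 that can be at the north bank as the raft arrives there on crossing 5 is 5 — never all 6.
So no plan with fewer than 7 crossings exists, and this one achieves 7:
1. Courier goes to the north bank with sample M and sample Q.  [the south bank: sample A, sample G, sample J, sample N | the north bank: sample M, sample Q]
2. Courier goes back to the south bank alone.  [the south bank: sample A, sample G, sample J, sample N | the north bank: sample M, sample Q]
3. Courier goes to the north bank with sample G and sample J.  [the south bank: sample A, sample N | the north bank: sample G, sample J, sample M, sample Q]
4. Courier goes back to the south bank with sample M and sample Q.  [the south bank: sample A, sample M, sample N, sample Q | the north bank: sample G, sample J]
5. Courier goes to the north bank with sample A and sample N.  [the south bank: sample M, sample Q | the north bank: sample A, sample G, sample J, sample N]
6. Courier goes back to the south bank alone.  [the south bank: sample M, sample Q | the north bank: sample A, sample G, sample J, sample N]
7. Courier goes to the north bank with sample M and sample Q.  [the south bank: — | the north bank: sample A, sample G, sample J, sample M, sample N, sample Q]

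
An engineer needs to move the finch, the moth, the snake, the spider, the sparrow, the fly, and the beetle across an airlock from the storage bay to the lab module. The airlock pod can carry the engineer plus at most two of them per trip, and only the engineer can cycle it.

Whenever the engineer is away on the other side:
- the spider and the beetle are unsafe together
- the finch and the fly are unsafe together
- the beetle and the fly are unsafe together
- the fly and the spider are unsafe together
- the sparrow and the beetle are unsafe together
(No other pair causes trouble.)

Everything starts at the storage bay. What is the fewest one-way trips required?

11

Counting alone: the engineer can take at most 2 across per trip to the lab module, so moving all 7 needs at least 4 loaded trips out, with a return between consecutive ones — at least 7 crossings.
The safety rule pushes this higher. Following every safe sequence of crossings, the most of the 7 that can be at the lab module as the airlock pod arrives there on crossings 7, 9 is 5, 6 respectively — never all 7.
So no plan with fewer than 11 crossings exists, and this one achieves 11:
1. Engineer goes to the lab module with the beetle and the fly.  [the storage bay: the finch, the moth, the snake, the sparrow, the spider | the lab module: the beetle, the fly]
2. Engineer goes back to the storage bay with the fly.  [the storage bay: the finch, the fly, the moth, the snake, the sparrow, the spider | the lab module: the beetle]
3. Engineer goes to the lab module with the finch and the spider.  [the storage bay: the fly, the moth, the snake, the sparrow | the lab module: the beetle, the finch, the spider]
4. Engineer goes back to the storage bay with the spider.  [the storage bay: the fly, the moth, the snake, the sparrow, the spider | the lab module: the beetle, the finch]
5. Engineer goes to the lab module with the moth and the spider.  [the storage bay: the fly, the snake, the sparrow | the lab module: the beetle, the finch, the moth, the spider]
6. Engineer goes back to the storage bay with the spider.  [the storage bay: the fly, the snake, the sparrow, the spider | the lab module: the beetle, the finch, the moth]
7. Engineer goes to the lab module with the snake and the spider.  [the storage bay: the fly, the sparrow | the lab module: the beetle, the finch, the moth, the snake, the spider]
8. Engineer goes back to the storage bay with the spider.  [the storage bay: the fly, the sparrow, the spider | the lab module: the beetle, the finch, the moth, the snake]
9. Engineer goes to the lab module with the sparrow and the spider.  [the storage bay: the fly | the lab module: the beetle, the finch, the moth, the snake, the sparrow, the spider]
10. Engineer goes back to the storage bay with the beetle.  [the storage bay: the beetle, the fly | the lab module: the finch, the moth, the snake, the sparrow, the spider]
11. Engineer goes to the lab module with the beetle and the fly.  [the storage bay: — | the lab module: the beetle, the finch, the fly, the moth, the snake, the sparrow, the spider]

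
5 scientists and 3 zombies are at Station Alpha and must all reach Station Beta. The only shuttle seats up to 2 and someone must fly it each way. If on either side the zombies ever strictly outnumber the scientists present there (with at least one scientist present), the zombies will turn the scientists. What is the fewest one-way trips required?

Counting alone: each trip to Station Beta takes at most 2 across and each return brings at least 1 back, so after t trips out (and t−1 returns) at most 2t − (t−1) of the 8 are across; that first reaches 8 at t = 7, so at least 13 crossings are needed.
The plan below uses exactly 13 crossings, so it is optimal:
1. 2 zombies → Station Beta.  (Station Alpha: 5S 1Z; Station Beta: 0S 2Z)
2. 1 zombie ← Station Alpha.  (Station Alpha: 5S 2Z; Station Beta: 0S 1Z)
3. 2 zombies → Station Beta.  (Station Alpha: 5S 0Z; Station Beta: 0S 3Z)
4. 1 zombie ← Station Alpha.  (Station Alpha: 5S 1Z; Station Beta: 0S 2Z)
5. 2 scientists → Station Beta.  (Station Alpha: 3S 1Z; Station Beta: 2S 2Z)
6. 1 zombie ← Station Alpha.  (Station Alpha: 3S 2Z; Station Beta: 2S 1Z)
7. 1 scientist and 1 zombie → Station Beta.  (Station Alpha: 2S 1Z; Station Beta: 3S 2Z)
8. 1 zombie ← Station Alpha.  (Station Alpha: 2S 2Z; Station Beta: 3S 1Z)
9. 2 zombies → Station Beta.  (Station Alpha: 2S 0Z; Station Beta: 3S 3Z)
10. 1 zombie ← Station Alpha.  (Station Alpha: 2S 1Z; Station Beta: 3S 2Z)
11. 1 scientist and 1 zombie → Station Beta.  (Station Alpha: 1S 0Z; Station Beta: 4S 3Z)
12. 1 zombie ← Station Alpha.  (Station Alpha: 1S 1Z; Station Beta: 4S 2Z)
13. 1 scientist and 1 zombie → Station Beta.  (Station Alpha: 0S 0Z; Station Beta: 5S 3Z)

13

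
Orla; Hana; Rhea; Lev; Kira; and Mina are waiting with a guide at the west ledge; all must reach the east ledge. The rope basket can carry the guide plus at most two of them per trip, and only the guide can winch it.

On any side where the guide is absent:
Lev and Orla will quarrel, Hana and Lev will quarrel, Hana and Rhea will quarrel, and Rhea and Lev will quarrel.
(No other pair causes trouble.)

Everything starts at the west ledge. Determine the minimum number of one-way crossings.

9

Counting alone: the guide can take at most 2 across per trip to the east ledge, so moving all 6 needs at least 3 loaded trips out, with a return between consecutive ones — at least 5 crossings.
The safety rule pushes this higher. Following every safe sequence of crossings, the most of the 6 that can be at the east ledge as the rope basket arrives there on crossings 5, 7 is 4, 5 respectively — never all 6.
So no plan with fewer than 9 crossings exists, and this one achieves 9:
1. Guide goes to the east ledge with Hana and Lev.
2. Guide goes back to the west ledge with Hana.
3. Guide goes to the east ledge with Hana and Orla.
4. Guide goes back to the west ledge with Lev.
5. Guide goes to the east ledge with Kira and Rhea.
6. Guide goes back to the west ledge with Hana.
7. Guide goes to the east ledge with Hana and Mina.
8. Guide goes back to the west ledge with Hana.
9. Guide goes to the east ledge with Hana and Lev.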